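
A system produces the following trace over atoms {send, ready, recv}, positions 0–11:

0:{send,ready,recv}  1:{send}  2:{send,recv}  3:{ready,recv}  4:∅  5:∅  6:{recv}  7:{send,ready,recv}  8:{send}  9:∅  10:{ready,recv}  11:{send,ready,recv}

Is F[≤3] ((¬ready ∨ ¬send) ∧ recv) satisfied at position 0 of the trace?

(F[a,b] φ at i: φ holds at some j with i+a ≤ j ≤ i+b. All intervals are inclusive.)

Holds

Check ((¬ready ∨ ¬send) ∧ recv) at each j in [0,3]:
  j=0: false
  j=1: false
  j=2: true
  j=3: true
Found at j=2 → formula holds.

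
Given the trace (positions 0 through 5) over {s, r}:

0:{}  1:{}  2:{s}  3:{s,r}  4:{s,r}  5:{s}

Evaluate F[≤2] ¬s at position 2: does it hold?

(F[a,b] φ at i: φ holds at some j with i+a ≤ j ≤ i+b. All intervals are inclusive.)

No

Check ¬s at each j in [2,4]:
  j=2: false
  j=3: false
  j=4: false
No position in the window satisfies it → formula fails.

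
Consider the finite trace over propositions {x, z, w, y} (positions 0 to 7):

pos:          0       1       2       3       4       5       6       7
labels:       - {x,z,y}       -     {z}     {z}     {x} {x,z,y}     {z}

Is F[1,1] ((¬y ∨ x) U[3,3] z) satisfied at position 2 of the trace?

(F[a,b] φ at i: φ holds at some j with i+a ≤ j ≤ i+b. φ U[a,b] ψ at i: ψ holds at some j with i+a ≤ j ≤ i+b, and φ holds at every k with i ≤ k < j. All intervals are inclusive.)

Check ((¬y ∨ x) U[3,3] z) at each j in [3,3]:
  j=3: holds
Found at j=3 → formula holds.

True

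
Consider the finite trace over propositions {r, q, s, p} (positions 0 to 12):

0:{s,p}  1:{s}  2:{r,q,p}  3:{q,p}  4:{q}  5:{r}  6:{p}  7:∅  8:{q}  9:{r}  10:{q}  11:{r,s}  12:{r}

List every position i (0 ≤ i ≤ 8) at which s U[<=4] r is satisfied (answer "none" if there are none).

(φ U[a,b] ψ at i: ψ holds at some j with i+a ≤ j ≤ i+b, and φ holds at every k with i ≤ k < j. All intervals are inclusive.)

Evaluate at each i in [0,8]:
  i=0: ✓ (rhs at j=2; lhs holds on [0,1])
  i=1: ✓ (rhs at j=2; lhs holds on [1,1])
  i=2: ✓ (rhs at j=2)
  i=3: ✗ (lhs fails at k=3 before rhs at j=5)
  i=4: ✗ (lhs fails at k=4 before rhs at j=5)
  i=5: ✓ (rhs at j=5)
  i=6: ✗ (lhs fails at k=6 before rhs at j=9)
  i=7: ✗ (lhs fails at k=7 before rhs at j=9)
  i=8: ✗ (lhs fails at k=8 before rhs at j=9)

0, 1, 2, 5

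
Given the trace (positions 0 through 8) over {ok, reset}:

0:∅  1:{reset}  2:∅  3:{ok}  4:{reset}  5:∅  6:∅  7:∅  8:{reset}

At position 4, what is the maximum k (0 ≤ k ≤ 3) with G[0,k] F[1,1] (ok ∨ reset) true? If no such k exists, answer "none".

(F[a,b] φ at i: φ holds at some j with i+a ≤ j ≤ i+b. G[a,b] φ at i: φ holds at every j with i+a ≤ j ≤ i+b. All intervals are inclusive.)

F[1,1] (ok ∨ reset) must hold from j=4 onward; find where it first fails.
  j=4: fails → no k works.

none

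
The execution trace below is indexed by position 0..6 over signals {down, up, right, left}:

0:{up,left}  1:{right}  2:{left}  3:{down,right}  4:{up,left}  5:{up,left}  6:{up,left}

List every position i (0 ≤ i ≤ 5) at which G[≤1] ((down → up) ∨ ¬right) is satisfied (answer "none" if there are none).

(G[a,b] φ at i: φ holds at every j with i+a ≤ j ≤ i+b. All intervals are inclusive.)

0, 1, 4, 5

Evaluate at each i in [0,5]:
  i=0: ✓ (all of [0,1])
  i=1: ✓ (all of [1,2])
  i=2: ✗ (fails at j=3)
  i=3: ✗ (fails at j=3)
  i=4: ✓ (all of [4,5])
  i=5: ✓ (all of [5,6])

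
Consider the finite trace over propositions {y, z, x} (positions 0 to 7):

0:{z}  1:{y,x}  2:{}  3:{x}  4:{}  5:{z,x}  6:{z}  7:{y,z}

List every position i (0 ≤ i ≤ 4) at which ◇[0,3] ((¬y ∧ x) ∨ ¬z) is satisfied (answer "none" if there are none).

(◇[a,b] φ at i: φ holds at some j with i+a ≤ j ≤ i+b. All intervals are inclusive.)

0, 1, 2, 3, 4

Evaluate at each i in [0,4]:
  i=0: ✓ (witness j=1)
  i=1: ✓ (witness j=1)
  i=2: ✓ (witness j=2)
  i=3: ✓ (witness j=3)
  i=4: ✓ (witness j=4)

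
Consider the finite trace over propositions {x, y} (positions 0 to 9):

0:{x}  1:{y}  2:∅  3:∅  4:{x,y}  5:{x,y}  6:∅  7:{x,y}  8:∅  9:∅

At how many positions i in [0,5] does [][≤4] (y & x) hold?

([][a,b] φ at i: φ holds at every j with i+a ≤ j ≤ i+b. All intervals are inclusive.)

0

Evaluate at each i in [0,5]:
  i=0: ✗ (fails at j=0)
  i=1: ✗ (fails at j=1)
  i=2: ✗ (fails at j=2)
  i=3: ✗ (fails at j=3)
  i=4: ✗ (fails at j=6)
  i=5: ✗ (fails at j=6)
Positions where it holds: {} → 0.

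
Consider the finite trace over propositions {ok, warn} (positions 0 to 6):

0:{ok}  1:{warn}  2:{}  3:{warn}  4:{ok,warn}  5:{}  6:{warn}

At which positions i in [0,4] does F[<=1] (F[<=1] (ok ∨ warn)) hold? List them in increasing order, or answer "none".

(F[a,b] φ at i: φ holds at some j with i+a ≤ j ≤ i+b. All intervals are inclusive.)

0, 1, 2, 3, 4

Evaluate at each i in [0,4]:
  i=0: ✓ (witness j=0)
  i=1: ✓ (witness j=1)
  i=2: ✓ (witness j=2)
  i=3: ✓ (witness j=3)
  i=4: ✓ (witness j=4)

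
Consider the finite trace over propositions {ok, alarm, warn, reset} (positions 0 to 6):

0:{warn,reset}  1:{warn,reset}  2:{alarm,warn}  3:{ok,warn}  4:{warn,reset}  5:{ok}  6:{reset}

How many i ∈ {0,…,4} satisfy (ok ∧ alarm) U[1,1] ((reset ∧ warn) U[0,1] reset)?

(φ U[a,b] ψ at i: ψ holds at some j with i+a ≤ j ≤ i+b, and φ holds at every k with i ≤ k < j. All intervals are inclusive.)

Evaluate at each i in [0,4]:
  i=0: ✗ (lhs fails at k=0 before rhs at j=1)
  i=1: ✗ (no rhs in [2,2])
  i=2: ✗ (no rhs in [3,3])
  i=3: ✗ (lhs fails at k=3 before rhs at j=4)
  i=4: ✗ (no rhs in [5,5])
Positions where it holds: {} → 0.

0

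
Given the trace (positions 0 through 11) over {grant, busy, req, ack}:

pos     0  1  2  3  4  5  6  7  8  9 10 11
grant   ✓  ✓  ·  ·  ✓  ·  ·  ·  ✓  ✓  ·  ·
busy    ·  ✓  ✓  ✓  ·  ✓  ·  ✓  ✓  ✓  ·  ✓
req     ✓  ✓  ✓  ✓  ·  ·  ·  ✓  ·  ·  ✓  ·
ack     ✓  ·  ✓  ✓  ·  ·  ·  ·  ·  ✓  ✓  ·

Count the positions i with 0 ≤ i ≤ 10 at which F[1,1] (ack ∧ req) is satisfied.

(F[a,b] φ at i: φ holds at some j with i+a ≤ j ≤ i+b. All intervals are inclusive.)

Evaluate at each i in [0,10]:
  i=0: ✗ (none in [1,1])
  i=1: ✓ (witness j=2)
  i=2: ✓ (witness j=3)
  i=3: ✗ (none in [4,4])
  i=4: ✗ (none in [5,5])
  i=5: ✗ (none in [6,6])
  i=6: ✗ (none in [7,7])
  i=7: ✗ (none in [8,8])
  i=8: ✗ (none in [9,9])
  i=9: ✓ (witness j=10)
  i=10: ✗ (none in [11,11])
Positions where it holds: {1, 2, 9} → 3.

3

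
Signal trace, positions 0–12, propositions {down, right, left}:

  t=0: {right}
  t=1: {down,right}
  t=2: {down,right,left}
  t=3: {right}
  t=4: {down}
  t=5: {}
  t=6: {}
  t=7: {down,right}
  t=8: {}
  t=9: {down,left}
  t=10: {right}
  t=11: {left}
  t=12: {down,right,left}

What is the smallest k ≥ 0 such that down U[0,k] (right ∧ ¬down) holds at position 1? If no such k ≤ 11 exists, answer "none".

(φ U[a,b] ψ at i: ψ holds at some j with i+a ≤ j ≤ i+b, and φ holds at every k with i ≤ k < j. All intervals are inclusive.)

2

Need earliest j ≥ 1 with (right ∧ ¬down), and down at every k in [1,j-1].
  j=1: rhs fails.
  j=2: rhs fails.
  j=3: rhs holds; lhs holds on [1,2]. k = 2.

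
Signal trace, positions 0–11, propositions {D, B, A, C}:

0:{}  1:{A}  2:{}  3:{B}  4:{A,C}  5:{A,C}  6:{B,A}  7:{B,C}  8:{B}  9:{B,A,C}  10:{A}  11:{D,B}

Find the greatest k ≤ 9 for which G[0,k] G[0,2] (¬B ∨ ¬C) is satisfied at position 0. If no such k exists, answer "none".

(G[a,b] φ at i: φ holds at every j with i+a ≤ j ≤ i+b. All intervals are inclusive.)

G[0,2] (¬B ∨ ¬C) must hold from j=0 onward; find where it first fails.
  j=0: holds
  j=1: holds
  j=2: holds
  j=3: holds
  j=4: holds
  j=5: fails
Holds on [0,4], so largest k = 4.

4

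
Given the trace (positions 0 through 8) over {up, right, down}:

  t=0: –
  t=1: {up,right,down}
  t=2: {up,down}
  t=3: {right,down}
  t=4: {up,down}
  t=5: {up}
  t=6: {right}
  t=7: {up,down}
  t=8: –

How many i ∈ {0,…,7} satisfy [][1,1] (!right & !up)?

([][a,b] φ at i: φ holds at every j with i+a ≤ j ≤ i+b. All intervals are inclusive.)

Evaluate at each i in [0,7]:
  i=0: ✗ (fails at j=1)
  i=1: ✗ (fails at j=2)
  i=2: ✗ (fails at j=3)
  i=3: ✗ (fails at j=4)
  i=4: ✗ (fails at j=5)
  i=5: ✗ (fails at j=6)
  i=6: ✗ (fails at j=7)
  i=7: ✓ (all of [8,8])
Positions where it holds: {7} → 1.

1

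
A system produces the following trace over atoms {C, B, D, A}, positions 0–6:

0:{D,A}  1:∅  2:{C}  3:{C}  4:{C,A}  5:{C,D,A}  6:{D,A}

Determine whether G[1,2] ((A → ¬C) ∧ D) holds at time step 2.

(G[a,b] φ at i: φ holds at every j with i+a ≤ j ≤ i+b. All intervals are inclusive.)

Check ((A → ¬C) ∧ D) at every j in [3,4]:
  j=3: false
  j=4: false
Fails at j=3 → formula fails.

No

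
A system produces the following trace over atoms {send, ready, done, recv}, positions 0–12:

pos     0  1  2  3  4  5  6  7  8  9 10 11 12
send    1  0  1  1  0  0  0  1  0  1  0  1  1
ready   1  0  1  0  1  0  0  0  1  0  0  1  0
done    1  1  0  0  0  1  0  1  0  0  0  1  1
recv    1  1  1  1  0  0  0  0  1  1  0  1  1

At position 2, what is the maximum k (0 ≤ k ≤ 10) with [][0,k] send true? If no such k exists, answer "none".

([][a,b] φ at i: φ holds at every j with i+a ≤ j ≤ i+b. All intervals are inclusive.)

1

send must hold from j=2 onward; find where it first fails.
  j=2: holds
  j=3: holds
  j=4: fails
Holds on [2,3], so largest k = 1.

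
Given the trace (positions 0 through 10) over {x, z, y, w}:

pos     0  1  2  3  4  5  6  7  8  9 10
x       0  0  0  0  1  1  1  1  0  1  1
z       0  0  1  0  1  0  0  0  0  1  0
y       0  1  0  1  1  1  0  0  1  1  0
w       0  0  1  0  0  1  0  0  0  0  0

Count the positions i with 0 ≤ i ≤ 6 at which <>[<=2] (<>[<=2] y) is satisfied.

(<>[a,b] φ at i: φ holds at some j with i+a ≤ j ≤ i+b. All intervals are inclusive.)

7

Evaluate at each i in [0,6]:
  i=0: ✓ (witness j=0)
  i=1: ✓ (witness j=1)
  i=2: ✓ (witness j=2)
  i=3: ✓ (witness j=3)
  i=4: ✓ (witness j=4)
  i=5: ✓ (witness j=5)
  i=6: ✓ (witness j=6)
Positions where it holds: {0, 1, 2, 3, 4, 5, 6} → 7.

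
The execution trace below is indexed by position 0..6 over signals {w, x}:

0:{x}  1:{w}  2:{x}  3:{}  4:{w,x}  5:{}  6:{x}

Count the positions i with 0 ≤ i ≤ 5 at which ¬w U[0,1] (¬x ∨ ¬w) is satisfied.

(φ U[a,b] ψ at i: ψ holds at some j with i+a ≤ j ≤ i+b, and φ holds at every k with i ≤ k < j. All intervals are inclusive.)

5

Evaluate at each i in [0,5]:
  i=0: ✓ (rhs at j=0)
  i=1: ✓ (rhs at j=1)
  i=2: ✓ (rhs at j=2)
  i=3: ✓ (rhs at j=3)
  i=4: ✗ (lhs fails at k=4 before rhs at j=5)
  i=5: ✓ (rhs at j=5)
Positions where it holds: {0, 1, 2, 3, 5} → 5.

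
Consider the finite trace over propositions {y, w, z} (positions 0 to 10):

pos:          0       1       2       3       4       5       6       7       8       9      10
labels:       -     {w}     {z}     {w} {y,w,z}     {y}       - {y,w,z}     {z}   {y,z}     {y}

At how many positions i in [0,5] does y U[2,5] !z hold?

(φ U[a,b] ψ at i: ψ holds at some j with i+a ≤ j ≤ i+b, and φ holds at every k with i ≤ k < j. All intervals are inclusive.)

Evaluate at each i in [0,5]:
  i=0: ✗ (lhs fails at k=0 before rhs at j=3)
  i=1: ✗ (lhs fails at k=1 before rhs at j=3)
  i=2: ✗ (lhs fails at k=2 before rhs at j=5)
  i=3: ✗ (lhs fails at k=3 before rhs at j=5)
  i=4: ✓ (rhs at j=6; lhs holds on [4,5])
  i=5: ✗ (lhs fails at k=6 before rhs at j=10)
Positions where it holds: {4} → 1.

1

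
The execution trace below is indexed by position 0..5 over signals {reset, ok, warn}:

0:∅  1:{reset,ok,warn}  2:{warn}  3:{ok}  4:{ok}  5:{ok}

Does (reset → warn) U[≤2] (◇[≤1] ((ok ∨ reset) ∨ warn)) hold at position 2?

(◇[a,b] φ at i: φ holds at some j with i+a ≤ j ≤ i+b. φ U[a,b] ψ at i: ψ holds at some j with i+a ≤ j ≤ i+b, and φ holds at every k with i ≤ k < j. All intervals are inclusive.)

Holds

Need some j in [2,4] with ◇[≤1] ((ok ∨ reset) ∨ warn), and (reset → warn) at every k in [2,j-1].
  j=2: ◇[≤1] ((ok ∨ reset) ∨ warn) holds; no prefix to check → satisfied.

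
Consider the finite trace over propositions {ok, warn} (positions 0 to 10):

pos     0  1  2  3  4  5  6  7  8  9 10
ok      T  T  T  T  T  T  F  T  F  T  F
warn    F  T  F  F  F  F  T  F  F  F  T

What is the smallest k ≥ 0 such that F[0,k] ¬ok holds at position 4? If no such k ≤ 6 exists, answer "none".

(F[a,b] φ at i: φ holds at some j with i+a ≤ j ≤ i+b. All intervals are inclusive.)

2

Scan j = 4,5,… for ¬ok:
  j=4: fails
  j=5: fails
  j=6: holds
First hit at j=6, so smallest k = 6-4 = 2.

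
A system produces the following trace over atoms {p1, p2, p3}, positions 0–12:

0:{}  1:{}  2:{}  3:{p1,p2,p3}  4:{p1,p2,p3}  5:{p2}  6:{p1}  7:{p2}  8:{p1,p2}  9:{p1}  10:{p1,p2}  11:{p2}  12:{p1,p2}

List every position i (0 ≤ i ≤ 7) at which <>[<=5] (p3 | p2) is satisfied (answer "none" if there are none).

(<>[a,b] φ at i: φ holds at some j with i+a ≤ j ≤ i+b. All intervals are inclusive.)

Evaluate at each i in [0,7]:
  i=0: ✓ (witness j=3)
  i=1: ✓ (witness j=3)
  i=2: ✓ (witness j=3)
  i=3: ✓ (witness j=3)
  i=4: ✓ (witness j=4)
  i=5: ✓ (witness j=5)
  i=6: ✓ (witness j=7)
  i=7: ✓ (witness j=7)

0, 1, 2, 3, 4, 5, 6, 7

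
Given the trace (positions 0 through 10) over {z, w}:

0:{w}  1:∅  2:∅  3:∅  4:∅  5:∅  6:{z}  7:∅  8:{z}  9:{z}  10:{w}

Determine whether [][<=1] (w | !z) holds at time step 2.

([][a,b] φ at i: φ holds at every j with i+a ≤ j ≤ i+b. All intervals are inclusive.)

Check (w | !z) at every j in [2,3]:
  j=2: true
  j=3: true
All positions satisfy it → formula holds.

Holds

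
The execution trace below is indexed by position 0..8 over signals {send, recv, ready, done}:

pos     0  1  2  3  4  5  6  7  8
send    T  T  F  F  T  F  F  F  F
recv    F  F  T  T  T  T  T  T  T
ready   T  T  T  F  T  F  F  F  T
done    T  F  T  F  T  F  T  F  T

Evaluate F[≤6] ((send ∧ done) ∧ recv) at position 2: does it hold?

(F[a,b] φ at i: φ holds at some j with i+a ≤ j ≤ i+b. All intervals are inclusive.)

Check ((send ∧ done) ∧ recv) at each j in [2,8]:
  j=2: false
  j=3: false
  j=4: true
  j=5: false
  j=6: false
  j=7: false
  j=8: false
Found at j=4 → formula holds.

Holds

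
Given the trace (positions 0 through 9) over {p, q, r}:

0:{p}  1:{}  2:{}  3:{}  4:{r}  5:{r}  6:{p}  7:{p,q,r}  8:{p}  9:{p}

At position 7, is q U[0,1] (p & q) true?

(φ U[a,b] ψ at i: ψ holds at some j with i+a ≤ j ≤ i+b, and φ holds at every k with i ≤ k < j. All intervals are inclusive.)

Need some j in [7,8] with (p & q), and q at every k in [7,j-1].
  j=7: (p & q) holds; no prefix to check → satisfied.

Holds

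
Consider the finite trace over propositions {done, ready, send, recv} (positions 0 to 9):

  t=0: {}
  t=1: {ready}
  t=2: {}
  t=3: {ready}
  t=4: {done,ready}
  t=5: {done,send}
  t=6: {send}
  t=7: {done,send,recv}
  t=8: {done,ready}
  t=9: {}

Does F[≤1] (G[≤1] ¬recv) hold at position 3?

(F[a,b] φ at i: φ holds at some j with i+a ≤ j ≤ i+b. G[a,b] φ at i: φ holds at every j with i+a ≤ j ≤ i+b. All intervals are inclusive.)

Check G[≤1] ¬recv at each j in [3,4]:
  j=3: holds on [3,4]
  j=4: holds on [4,5]
Found at j=3 → formula holds.

True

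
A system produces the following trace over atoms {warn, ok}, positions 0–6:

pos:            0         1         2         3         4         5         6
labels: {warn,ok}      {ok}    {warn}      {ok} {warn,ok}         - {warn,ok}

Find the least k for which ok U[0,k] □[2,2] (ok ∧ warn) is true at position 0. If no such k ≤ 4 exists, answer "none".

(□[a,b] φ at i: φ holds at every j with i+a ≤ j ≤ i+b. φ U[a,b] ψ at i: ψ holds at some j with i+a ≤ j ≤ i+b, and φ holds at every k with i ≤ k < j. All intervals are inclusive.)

2

Need earliest j ≥ 0 with □[2,2] (ok ∧ warn), and ok at every k in [0,j-1].
  j=0: rhs fails.
  j=1: rhs fails.
  j=2: rhs holds; lhs holds on [0,1]. k = 2.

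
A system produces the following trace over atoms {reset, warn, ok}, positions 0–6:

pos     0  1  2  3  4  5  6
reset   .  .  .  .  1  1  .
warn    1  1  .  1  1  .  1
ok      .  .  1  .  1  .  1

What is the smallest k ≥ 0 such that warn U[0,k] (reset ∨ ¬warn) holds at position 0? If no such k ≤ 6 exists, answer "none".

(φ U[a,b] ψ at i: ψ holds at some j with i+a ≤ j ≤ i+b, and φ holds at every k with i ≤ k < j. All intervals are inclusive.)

2

Need earliest j ≥ 0 with (reset ∨ ¬warn), and warn at every k in [0,j-1].
  j=0: rhs fails.
  j=1: rhs fails.
  j=2: rhs holds; lhs holds on [0,1]. k = 2.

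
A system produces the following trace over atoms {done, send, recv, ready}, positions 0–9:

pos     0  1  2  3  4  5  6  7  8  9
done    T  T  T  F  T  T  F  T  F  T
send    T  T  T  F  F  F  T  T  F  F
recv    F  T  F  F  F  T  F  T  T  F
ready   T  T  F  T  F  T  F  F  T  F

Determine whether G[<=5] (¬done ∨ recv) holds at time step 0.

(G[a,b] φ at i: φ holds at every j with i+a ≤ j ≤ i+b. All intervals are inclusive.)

Check (¬done ∨ recv) at every j in [0,5]:
  j=0: false
  j=1: true
  j=2: false
  j=3: true
  j=4: false
  j=5: true
Fails at j=0 → formula fails.

Does not hold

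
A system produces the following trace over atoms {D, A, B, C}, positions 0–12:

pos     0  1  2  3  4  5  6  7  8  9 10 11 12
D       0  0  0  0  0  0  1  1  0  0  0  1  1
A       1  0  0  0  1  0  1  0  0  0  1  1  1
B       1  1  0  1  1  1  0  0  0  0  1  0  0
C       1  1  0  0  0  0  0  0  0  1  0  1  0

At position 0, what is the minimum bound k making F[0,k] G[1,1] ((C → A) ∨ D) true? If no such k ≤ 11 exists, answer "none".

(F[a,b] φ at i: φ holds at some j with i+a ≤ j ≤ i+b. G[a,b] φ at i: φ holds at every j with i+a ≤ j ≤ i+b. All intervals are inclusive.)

Scan j = 0,1,… for G[1,1] ((C → A) ∨ D):
  j=0: fails
  j=1: holds
First hit at j=1, so smallest k = 1-0 = 1.

1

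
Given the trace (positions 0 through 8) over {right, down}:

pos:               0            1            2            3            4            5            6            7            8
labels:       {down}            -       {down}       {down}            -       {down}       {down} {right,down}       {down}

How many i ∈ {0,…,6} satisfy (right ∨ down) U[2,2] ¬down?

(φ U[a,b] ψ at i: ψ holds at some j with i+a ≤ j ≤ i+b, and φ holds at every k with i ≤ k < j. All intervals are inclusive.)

1

Evaluate at each i in [0,6]:
  i=0: ✗ (no rhs in [2,2])
  i=1: ✗ (no rhs in [3,3])
  i=2: ✓ (rhs at j=4; lhs holds on [2,3])
  i=3: ✗ (no rhs in [5,5])
  i=4: ✗ (no rhs in [6,6])
  i=5: ✗ (no rhs in [7,7])
  i=6: ✗ (no rhs in [8,8])
Positions where it holds: {2} → 1.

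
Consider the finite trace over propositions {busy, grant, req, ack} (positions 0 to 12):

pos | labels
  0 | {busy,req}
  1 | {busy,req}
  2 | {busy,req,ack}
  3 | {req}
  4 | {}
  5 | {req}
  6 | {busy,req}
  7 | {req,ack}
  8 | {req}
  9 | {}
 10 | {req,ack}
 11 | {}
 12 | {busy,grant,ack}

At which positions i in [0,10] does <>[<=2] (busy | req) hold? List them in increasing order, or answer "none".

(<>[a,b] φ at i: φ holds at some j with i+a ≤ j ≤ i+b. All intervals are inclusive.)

Evaluate at each i in [0,10]:
  i=0: ✓ (witness j=0)
  i=1: ✓ (witness j=1)
  i=2: ✓ (witness j=2)
  i=3: ✓ (witness j=3)
  i=4: ✓ (witness j=5)
  i=5: ✓ (witness j=5)
  i=6: ✓ (witness j=6)
  i=7: ✓ (witness j=7)
  i=8: ✓ (witness j=8)
  i=9: ✓ (witness j=10)
  i=10: ✓ (witness j=10)

0, 1, 2, 3, 4, 5, 6, 7, 8, 9, 10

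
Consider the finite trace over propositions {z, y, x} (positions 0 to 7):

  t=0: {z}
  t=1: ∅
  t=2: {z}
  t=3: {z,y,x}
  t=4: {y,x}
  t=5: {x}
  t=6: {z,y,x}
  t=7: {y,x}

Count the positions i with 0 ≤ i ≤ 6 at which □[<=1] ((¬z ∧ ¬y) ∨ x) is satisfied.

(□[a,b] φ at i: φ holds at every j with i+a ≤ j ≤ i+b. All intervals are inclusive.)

Evaluate at each i in [0,6]:
  i=0: ✗ (fails at j=0)
  i=1: ✗ (fails at j=2)
  i=2: ✗ (fails at j=2)
  i=3: ✓ (all of [3,4])
  i=4: ✓ (all of [4,5])
  i=5: ✓ (all of [5,6])
  i=6: ✓ (all of [6,7])
Positions where it holds: {3, 4, 5, 6} → 4.

4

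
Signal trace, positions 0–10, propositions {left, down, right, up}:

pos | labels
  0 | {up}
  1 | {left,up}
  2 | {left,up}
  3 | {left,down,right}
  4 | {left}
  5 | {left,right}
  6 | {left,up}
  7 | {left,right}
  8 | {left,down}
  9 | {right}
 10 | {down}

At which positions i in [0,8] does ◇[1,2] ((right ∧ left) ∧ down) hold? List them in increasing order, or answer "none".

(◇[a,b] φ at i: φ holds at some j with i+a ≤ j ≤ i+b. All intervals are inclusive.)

1, 2

Evaluate at each i in [0,8]:
  i=0: ✗ (none in [1,2])
  i=1: ✓ (witness j=3)
  i=2: ✓ (witness j=3)
  i=3: ✗ (none in [4,5])
  i=4: ✗ (none in [5,6])
  i=5: ✗ (none in [6,7])
  i=6: ✗ (none in [7,8])
  i=7: ✗ (none in [8,9])
  i=8: ✗ (none in [9,10])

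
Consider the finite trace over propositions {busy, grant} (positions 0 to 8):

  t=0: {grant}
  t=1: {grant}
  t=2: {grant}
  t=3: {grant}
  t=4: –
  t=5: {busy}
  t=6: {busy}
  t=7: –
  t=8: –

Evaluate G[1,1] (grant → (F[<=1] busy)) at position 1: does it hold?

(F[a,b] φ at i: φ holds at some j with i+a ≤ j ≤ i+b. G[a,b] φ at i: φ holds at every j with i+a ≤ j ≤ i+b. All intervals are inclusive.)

Check (grant → (F[<=1] busy)) at every j in [2,2]:
  j=2: antecedent true; consequent fails (none in [2,3]) → ✗
Fails at j=2 → formula fails.

False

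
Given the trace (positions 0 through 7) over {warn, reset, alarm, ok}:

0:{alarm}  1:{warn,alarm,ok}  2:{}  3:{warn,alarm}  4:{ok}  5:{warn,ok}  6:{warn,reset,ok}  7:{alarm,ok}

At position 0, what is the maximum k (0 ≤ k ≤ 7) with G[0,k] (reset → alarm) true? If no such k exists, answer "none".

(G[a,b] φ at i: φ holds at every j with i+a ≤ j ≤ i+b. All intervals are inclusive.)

(reset → alarm) must hold from j=0 onward; find where it first fails.
  j=0: holds
  j=1: holds
  j=2: holds
  j=3: holds
  j=4: holds
  j=5: holds
  j=6: fails
Holds on [0,5], so largest k = 5.

5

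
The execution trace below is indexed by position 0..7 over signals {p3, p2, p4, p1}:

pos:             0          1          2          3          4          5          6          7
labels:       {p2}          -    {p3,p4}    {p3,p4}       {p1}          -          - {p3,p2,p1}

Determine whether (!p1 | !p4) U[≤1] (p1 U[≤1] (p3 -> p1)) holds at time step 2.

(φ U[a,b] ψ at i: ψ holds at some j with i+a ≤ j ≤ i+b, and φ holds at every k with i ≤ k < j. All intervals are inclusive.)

No

Need some j in [2,3] with (p1 U[≤1] (p3 -> p1)), and (!p1 | !p4) at every k in [2,j-1].
  j=2: (p1 U[≤1] (p3 -> p1)) — fails.
  j=3: (p1 U[≤1] (p3 -> p1)) — fails.
No j in the window works → until fails.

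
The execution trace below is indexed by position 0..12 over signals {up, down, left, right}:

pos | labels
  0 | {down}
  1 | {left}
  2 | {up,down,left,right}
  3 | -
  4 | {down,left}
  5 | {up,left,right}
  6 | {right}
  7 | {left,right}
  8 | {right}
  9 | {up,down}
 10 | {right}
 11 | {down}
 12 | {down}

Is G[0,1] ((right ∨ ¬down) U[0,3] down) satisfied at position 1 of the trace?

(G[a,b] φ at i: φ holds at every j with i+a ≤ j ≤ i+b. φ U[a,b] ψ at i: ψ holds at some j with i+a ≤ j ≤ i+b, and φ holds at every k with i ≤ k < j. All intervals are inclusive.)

Check ((right ∨ ¬down) U[0,3] down) at every j in [1,2]:
  j=1: holds
  j=2: holds
All positions satisfy it → formula holds.

Holds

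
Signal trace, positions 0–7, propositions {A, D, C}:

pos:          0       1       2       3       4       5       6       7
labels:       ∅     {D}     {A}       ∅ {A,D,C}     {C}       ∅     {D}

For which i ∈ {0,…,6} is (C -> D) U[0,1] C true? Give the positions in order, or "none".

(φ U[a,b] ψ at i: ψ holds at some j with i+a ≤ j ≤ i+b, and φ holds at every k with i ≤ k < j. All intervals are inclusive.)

3, 4, 5

Evaluate at each i in [0,6]:
  i=0: ✗ (no rhs in [0,1])
  i=1: ✗ (no rhs in [1,2])
  i=2: ✗ (no rhs in [2,3])
  i=3: ✓ (rhs at j=4; lhs holds on [3,3])
  i=4: ✓ (rhs at j=4)
  i=5: ✓ (rhs at j=5)
  i=6: ✗ (no rhs in [6,7])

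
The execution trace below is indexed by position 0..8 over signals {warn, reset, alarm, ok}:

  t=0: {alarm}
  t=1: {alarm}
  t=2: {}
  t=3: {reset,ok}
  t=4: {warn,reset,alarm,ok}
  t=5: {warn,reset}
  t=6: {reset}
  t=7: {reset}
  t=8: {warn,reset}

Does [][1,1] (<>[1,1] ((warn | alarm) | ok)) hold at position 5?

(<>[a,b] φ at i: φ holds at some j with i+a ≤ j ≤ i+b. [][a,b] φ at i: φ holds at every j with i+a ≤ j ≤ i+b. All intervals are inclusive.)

No

Check <>[1,1] ((warn | alarm) | ok) at every j in [6,6]:
  j=6: fails (none in [7,7])
Fails at j=6 → formula fails.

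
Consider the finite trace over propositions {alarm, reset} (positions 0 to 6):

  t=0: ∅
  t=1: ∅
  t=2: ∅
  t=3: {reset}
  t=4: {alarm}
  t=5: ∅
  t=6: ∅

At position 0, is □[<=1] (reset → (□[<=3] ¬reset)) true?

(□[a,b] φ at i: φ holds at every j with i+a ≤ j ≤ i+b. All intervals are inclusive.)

True

Check (reset → (□[<=3] ¬reset)) at every j in [0,1]:
  j=0: antecedent false → ✓
  j=1: antecedent false → ✓
All positions satisfy it → formula holds.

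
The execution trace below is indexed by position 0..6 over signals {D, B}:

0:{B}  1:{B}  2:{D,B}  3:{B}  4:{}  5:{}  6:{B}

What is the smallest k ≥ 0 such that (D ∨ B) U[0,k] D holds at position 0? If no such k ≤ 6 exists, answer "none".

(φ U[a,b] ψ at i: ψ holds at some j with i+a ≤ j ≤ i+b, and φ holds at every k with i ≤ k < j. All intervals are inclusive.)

2

Need earliest j ≥ 0 with D, and (D ∨ B) at every k in [0,j-1].
  j=0: rhs fails.
  j=1: rhs fails.
  j=2: rhs holds; lhs holds on [0,1]. k = 2.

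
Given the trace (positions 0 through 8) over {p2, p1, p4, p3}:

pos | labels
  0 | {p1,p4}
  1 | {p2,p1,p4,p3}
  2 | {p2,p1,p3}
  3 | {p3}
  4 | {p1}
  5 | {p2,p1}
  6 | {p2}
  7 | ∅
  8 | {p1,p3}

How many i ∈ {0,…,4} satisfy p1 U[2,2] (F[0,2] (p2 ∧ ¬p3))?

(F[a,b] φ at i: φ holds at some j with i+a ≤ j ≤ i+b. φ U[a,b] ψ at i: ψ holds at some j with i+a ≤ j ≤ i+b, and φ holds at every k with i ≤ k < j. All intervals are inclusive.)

Evaluate at each i in [0,4]:
  i=0: ✗ (no rhs in [2,2])
  i=1: ✓ (rhs at j=3; lhs holds on [1,2])
  i=2: ✗ (lhs fails at k=3 before rhs at j=4)
  i=3: ✗ (lhs fails at k=3 before rhs at j=5)
  i=4: ✓ (rhs at j=6; lhs holds on [4,5])
Positions where it holds: {1, 4} → 2.

2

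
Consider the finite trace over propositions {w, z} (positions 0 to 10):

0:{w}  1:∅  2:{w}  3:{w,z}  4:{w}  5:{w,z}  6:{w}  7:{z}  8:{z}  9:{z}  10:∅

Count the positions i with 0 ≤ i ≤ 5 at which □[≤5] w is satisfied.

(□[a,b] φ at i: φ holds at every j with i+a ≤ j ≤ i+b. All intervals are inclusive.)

Evaluate at each i in [0,5]:
  i=0: ✗ (fails at j=1)
  i=1: ✗ (fails at j=1)
  i=2: ✗ (fails at j=7)
  i=3: ✗ (fails at j=7)
  i=4: ✗ (fails at j=7)
  i=5: ✗ (fails at j=7)
Positions where it holds: {} → 0.

0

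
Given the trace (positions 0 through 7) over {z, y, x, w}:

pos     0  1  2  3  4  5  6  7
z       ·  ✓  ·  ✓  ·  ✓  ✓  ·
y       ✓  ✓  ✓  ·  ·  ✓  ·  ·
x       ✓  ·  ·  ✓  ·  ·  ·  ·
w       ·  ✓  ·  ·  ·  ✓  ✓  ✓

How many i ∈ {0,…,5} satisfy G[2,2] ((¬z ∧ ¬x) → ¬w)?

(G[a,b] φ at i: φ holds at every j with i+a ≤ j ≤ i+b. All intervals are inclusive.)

Evaluate at each i in [0,5]:
  i=0: ✓ (all of [2,2])
  i=1: ✓ (all of [3,3])
  i=2: ✓ (all of [4,4])
  i=3: ✓ (all of [5,5])
  i=4: ✓ (all of [6,6])
  i=5: ✗ (fails at j=7)
Positions where it holds: {0, 1, 2, 3, 4} → 5.

5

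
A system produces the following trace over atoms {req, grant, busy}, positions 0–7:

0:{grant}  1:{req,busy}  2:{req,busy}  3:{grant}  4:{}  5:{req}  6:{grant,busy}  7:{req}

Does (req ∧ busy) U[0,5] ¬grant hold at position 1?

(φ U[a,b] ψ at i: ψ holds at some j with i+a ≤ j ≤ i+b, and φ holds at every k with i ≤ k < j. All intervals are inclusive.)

Holds

Need some j in [1,6] with ¬grant, and (req ∧ busy) at every k in [1,j-1].
  j=1: ¬grant holds; no prefix to check → satisfied.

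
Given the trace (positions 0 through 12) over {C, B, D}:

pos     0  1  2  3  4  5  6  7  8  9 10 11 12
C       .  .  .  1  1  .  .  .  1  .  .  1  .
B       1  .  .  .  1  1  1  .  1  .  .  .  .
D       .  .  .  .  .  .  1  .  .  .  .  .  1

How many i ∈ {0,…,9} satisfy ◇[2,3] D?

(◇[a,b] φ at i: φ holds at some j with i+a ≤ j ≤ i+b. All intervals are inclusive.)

Evaluate at each i in [0,9]:
  i=0: ✗ (none in [2,3])
  i=1: ✗ (none in [3,4])
  i=2: ✗ (none in [4,5])
  i=3: ✓ (witness j=6)
  i=4: ✓ (witness j=6)
  i=5: ✗ (none in [7,8])
  i=6: ✗ (none in [8,9])
  i=7: ✗ (none in [9,10])
  i=8: ✗ (none in [10,11])
  i=9: ✓ (witness j=12)
Positions where it holds: {3, 4, 9} → 3.

3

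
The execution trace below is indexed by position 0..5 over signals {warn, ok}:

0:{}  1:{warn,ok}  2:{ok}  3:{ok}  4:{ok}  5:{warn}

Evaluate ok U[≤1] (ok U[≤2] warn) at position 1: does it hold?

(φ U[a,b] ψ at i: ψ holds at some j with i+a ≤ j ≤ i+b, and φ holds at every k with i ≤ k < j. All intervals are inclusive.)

Need some j in [1,2] with (ok U[≤2] warn), and ok at every k in [1,j-1].
  j=1: (ok U[≤2] warn) holds; no prefix to check → satisfied.

True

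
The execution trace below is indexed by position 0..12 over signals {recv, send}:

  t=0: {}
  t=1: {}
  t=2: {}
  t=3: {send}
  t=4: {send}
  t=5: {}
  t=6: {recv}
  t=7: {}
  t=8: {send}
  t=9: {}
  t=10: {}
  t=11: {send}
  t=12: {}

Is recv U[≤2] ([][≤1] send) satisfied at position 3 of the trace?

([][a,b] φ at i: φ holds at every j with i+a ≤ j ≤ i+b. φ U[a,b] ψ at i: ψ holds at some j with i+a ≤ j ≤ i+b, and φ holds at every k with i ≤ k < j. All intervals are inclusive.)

Need some j in [3,5] with [][≤1] send, and recv at every k in [3,j-1].
  j=3: [][≤1] send holds; no prefix to check → satisfied.

True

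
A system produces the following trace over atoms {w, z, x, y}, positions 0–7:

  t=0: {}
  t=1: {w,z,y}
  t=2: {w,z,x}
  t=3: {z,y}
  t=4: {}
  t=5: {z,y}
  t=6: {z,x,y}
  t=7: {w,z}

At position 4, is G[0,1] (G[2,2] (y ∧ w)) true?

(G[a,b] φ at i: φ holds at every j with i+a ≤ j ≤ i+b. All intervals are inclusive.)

Check G[2,2] (y ∧ w) at every j in [4,5]:
  j=4: fails at 6
  j=5: fails at 7
Fails at j=4 → formula fails.

No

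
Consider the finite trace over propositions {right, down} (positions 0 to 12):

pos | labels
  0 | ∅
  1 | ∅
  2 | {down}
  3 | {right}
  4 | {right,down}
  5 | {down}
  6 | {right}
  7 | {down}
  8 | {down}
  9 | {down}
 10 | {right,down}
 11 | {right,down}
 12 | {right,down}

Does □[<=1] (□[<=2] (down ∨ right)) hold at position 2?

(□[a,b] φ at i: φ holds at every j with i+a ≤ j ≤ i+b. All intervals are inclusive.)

Holds

Check □[<=2] (down ∨ right) at every j in [2,3]:
  j=2: holds on [2,4]
  j=3: holds on [3,5]
All positions satisfy it → formula holds.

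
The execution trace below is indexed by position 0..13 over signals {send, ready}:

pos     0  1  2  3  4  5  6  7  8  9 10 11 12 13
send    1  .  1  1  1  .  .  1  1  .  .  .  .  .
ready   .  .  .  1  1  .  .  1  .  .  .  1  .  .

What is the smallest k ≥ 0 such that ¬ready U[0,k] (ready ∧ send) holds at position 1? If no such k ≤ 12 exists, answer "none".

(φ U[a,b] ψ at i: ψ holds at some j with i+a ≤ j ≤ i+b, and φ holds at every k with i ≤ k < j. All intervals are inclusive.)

2

Need earliest j ≥ 1 with (ready ∧ send), and ¬ready at every k in [1,j-1].
  j=1: rhs fails.
  j=2: rhs fails.
  j=3: rhs holds; lhs holds on [1,2]. k = 2.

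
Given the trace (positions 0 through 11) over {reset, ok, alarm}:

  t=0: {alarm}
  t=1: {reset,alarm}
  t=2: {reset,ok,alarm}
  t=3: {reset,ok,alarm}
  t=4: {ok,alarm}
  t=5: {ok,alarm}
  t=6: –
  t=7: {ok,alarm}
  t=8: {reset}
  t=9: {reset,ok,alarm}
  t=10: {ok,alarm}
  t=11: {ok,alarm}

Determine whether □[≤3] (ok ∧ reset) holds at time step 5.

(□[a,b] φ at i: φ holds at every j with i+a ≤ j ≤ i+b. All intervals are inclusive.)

Check (ok ∧ reset) at every j in [5,8]:
  j=5: false
  j=6: false
  j=7: false
  j=8: false
Fails at j=5 → formula fails.

No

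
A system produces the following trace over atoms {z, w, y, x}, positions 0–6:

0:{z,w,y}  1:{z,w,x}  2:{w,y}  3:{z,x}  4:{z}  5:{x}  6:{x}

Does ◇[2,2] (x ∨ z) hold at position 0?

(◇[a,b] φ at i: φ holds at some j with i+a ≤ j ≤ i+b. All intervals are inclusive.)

Check (x ∨ z) at each j in [2,2]:
  j=2: false
No position in the window satisfies it → formula fails.

Does not hold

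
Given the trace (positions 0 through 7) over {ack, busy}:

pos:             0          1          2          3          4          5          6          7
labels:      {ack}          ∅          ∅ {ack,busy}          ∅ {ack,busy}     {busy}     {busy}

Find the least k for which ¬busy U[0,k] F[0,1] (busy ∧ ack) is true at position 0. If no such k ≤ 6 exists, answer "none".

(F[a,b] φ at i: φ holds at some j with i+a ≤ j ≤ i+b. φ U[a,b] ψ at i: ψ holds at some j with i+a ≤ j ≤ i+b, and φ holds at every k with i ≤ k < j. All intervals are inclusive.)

2

Need earliest j ≥ 0 with F[0,1] (busy ∧ ack), and ¬busy at every k in [0,j-1].
  j=0: rhs fails.
  j=1: rhs fails.
  j=2: rhs holds; lhs holds on [0,1]. k = 2.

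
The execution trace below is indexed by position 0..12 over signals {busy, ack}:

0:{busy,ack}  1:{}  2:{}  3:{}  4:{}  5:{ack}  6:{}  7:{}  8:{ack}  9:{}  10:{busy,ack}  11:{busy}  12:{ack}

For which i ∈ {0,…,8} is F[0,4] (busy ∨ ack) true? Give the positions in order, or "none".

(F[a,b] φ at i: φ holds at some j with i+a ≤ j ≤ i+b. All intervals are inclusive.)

Evaluate at each i in [0,8]:
  i=0: ✓ (witness j=0)
  i=1: ✓ (witness j=5)
  i=2: ✓ (witness j=5)
  i=3: ✓ (witness j=5)
  i=4: ✓ (witness j=5)
  i=5: ✓ (witness j=5)
  i=6: ✓ (witness j=8)
  i=7: ✓ (witness j=8)
  i=8: ✓ (witness j=8)

0, 1, 2, 3, 4, 5, 6, 7, 8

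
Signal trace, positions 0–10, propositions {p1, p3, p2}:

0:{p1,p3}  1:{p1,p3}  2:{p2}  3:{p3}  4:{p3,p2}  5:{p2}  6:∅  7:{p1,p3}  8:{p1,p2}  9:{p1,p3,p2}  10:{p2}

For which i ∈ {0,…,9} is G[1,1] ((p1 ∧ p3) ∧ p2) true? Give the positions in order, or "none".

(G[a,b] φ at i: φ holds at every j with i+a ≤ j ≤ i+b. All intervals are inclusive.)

Evaluate at each i in [0,9]:
  i=0: ✗ (fails at j=1)
  i=1: ✗ (fails at j=2)
  i=2: ✗ (fails at j=3)
  i=3: ✗ (fails at j=4)
  i=4: ✗ (fails at j=5)
  i=5: ✗ (fails at j=6)
  i=6: ✗ (fails at j=7)
  i=7: ✗ (fails at j=8)
  i=8: ✓ (all of [9,9])
  i=9: ✗ (fails at j=10)

8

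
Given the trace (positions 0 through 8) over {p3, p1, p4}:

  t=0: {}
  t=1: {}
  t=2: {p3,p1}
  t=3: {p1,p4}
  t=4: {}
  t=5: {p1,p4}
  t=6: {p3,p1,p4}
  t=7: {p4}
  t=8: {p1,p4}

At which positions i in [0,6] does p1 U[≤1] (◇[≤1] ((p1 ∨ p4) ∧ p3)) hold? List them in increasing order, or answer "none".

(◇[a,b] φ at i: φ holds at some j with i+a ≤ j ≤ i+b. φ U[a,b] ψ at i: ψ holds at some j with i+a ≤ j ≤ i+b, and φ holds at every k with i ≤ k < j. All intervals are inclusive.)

1, 2, 5, 6

Evaluate at each i in [0,6]:
  i=0: ✗ (lhs fails at k=0 before rhs at j=1)
  i=1: ✓ (rhs at j=1)
  i=2: ✓ (rhs at j=2)
  i=3: ✗ (no rhs in [3,4])
  i=4: ✗ (lhs fails at k=4 before rhs at j=5)
  i=5: ✓ (rhs at j=5)
  i=6: ✓ (rhs at j=6)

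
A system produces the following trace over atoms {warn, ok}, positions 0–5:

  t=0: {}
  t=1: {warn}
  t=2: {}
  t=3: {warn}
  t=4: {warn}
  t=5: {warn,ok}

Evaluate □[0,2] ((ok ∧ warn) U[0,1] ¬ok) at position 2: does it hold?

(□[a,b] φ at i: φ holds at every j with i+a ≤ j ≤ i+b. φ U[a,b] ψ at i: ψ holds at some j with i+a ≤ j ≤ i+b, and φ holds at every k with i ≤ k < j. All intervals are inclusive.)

True

Check ((ok ∧ warn) U[0,1] ¬ok) at every j in [2,4]:
  j=2: holds
  j=3: holds
  j=4: holds
All positions satisfy it → formula holds.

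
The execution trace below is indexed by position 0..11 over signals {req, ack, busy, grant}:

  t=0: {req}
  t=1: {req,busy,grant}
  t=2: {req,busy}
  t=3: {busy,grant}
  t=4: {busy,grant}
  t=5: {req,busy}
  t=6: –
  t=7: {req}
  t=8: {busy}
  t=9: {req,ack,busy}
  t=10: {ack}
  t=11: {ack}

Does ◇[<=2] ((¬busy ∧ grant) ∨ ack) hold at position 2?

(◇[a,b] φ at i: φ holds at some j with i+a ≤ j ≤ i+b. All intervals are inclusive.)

Check ((¬busy ∧ grant) ∨ ack) at each j in [2,4]:
  j=2: false
  j=3: false
  j=4: false
No position in the window satisfies it → formula fails.

Does not hold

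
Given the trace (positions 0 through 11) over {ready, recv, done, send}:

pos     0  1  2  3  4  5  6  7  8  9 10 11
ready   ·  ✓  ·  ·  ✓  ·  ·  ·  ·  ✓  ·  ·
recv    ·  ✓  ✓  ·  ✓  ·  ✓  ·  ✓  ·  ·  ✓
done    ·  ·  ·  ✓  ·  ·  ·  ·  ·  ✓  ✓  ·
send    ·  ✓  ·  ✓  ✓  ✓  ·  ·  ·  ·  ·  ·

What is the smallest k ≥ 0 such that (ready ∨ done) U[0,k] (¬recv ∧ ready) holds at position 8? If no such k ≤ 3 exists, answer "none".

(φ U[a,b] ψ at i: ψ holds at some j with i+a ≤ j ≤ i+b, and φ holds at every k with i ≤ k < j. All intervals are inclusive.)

none

Need earliest j ≥ 8 with (¬recv ∧ ready), and (ready ∨ done) at every k in [8,j-1].
  j=8: rhs fails.
  j=9: rhs holds but lhs fails at k=8.
  j=10: rhs fails.
  j=11: rhs fails.
No witness within the range → none.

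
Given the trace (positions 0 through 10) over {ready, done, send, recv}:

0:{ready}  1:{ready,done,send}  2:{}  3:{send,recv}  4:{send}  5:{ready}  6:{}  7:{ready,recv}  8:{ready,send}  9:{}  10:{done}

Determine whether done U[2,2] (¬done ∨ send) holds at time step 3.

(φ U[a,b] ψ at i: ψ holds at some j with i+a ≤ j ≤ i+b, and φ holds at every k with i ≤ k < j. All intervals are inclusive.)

Need some j in [5,5] with (¬done ∨ send), and done at every k in [3,j-1].
  j=5: (¬done ∨ send) holds, but done fails at k=3 → not this j.
No j in the window works → until fails.

Does not hold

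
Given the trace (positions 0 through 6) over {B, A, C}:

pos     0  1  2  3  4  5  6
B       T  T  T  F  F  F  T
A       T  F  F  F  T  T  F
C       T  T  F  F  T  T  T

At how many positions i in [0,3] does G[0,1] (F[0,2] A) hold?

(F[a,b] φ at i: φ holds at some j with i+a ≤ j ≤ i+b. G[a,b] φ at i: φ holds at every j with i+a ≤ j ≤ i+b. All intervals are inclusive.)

2

Evaluate at each i in [0,3]:
  i=0: ✗ (fails at j=1)
  i=1: ✗ (fails at j=1)
  i=2: ✓ (all of [2,3])
  i=3: ✓ (all of [3,4])
Positions where it holds: {2, 3} → 2.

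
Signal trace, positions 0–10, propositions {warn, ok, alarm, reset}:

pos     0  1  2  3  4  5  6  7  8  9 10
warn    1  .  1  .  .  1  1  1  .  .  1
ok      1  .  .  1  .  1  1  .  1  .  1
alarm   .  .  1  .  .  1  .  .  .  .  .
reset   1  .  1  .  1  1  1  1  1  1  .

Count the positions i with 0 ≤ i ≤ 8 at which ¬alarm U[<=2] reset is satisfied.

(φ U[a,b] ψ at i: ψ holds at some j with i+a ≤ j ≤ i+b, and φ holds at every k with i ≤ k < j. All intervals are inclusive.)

Evaluate at each i in [0,8]:
  i=0: ✓ (rhs at j=0)
  i=1: ✓ (rhs at j=2; lhs holds on [1,1])
  i=2: ✓ (rhs at j=2)
  i=3: ✓ (rhs at j=4; lhs holds on [3,3])
  i=4: ✓ (rhs at j=4)
  i=5: ✓ (rhs at j=5)
  i=6: ✓ (rhs at j=6)
  i=7: ✓ (rhs at j=7)
  i=8: ✓ (rhs at j=8)
Positions where it holds: {0, 1, 2, 3, 4, 5, 6, 7, 8} → 9.

9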